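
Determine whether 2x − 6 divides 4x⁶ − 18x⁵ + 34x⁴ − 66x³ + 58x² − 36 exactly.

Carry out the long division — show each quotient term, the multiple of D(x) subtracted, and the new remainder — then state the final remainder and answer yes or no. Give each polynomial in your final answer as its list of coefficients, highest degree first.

R = [0], so D(x) is a factor of P(x). yes

Step 1: lead(4x⁶ − 18x⁵ + 34x⁴ − 66x³ + 58x² − 36) ÷ lead(D) = 4x⁶ ÷ 2x = 2x⁵. Subtract (2x⁵)·D = 4x⁶ − 12x⁵. Remainder: −6x⁵ + 34x⁴ − 66x³ + 58x² − 36.
Step 2: lead(−6x⁵ + 34x⁴ − 66x³ + 58x² − 36) ÷ lead(D) = −6x⁵ ÷ 2x = −3x⁴. Subtract (−3x⁴)·D = −6x⁵ + 18x⁴. Remainder: 16x⁴ − 66x³ + 58x² − 36.
Step 3: lead(16x⁴ − 66x³ + 58x² − 36) ÷ lead(D) = 16x⁴ ÷ 2x = 8x³. Subtract (8x³)·D = 16x⁴ − 48x³. Remainder: −18x³ + 58x² − 36.
Step 4: lead(−18x³ + 58x² − 36) ÷ lead(D) = −18x³ ÷ 2x = −9x². Subtract (−9x²)·D = −18x³ + 54x². Remainder: 4x² − 36.
Step 5: lead(4x² − 36) ÷ lead(D) = 4x² ÷ 2x = 2x. Subtract (2x)·D = 4x² − 12x. Remainder: 12x − 36.
Step 6: lead(12x − 36) ÷ lead(D) = 12x ÷ 2x = 6. Subtract (6)·D = 12x − 36. Remainder: 0.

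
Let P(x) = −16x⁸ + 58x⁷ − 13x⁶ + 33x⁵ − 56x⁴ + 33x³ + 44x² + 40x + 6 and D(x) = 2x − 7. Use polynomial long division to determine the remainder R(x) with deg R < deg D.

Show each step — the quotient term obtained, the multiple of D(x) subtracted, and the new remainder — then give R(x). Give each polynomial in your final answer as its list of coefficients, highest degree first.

R = [-1]

Step 1: lead(−16x⁸ + 58x⁷ − 13x⁶ + 33x⁵ − 56x⁴ + 33x³ + 44x² + 40x + 6) ÷ lead(D) = −16x⁸ ÷ 2x = −8x⁷. Subtract (−8x⁷)·D = −16x⁸ + 56x⁷. Remainder: 2x⁷ − 13x⁶ + 33x⁵ − 56x⁴ + 33x³ + 44x² + 40x + 6.
Step 2: lead(2x⁷ − 13x⁶ + 33x⁵ − 56x⁴ + 33x³ + 44x² + 40x + 6) ÷ lead(D) = 2x⁷ ÷ 2x = x⁶. Subtract (x⁶)·D = 2x⁷ − 7x⁶. Remainder: −6x⁶ + 33x⁵ − 56x⁴ + 33x³ + 44x² + 40x + 6.
Step 3: lead(−6x⁶ + 33x⁵ − 56x⁴ + 33x³ + 44x² + 40x + 6) ÷ lead(D) = −6x⁶ ÷ 2x = −3x⁵. Subtract (−3x⁵)·D = −6x⁶ + 21x⁵. Remainder: 12x⁵ − 56x⁴ + 33x³ + 44x² + 40x + 6.
Step 4: lead(12x⁵ − 56x⁴ + 33x³ + 44x² + 40x + 6) ÷ lead(D) = 12x⁵ ÷ 2x = 6x⁴. Subtract (6x⁴)·D = 12x⁵ − 42x⁴. Remainder: −14x⁴ + 33x³ + 44x² + 40x + 6.
Step 5: lead(−14x⁴ + 33x³ + 44x² + 40x + 6) ÷ lead(D) = −14x⁴ ÷ 2x = −7x³. Subtract (−7x³)·D = −14x⁴ + 49x³. Remainder: −16x³ + 44x² + 40x + 6.
Step 6: lead(−16x³ + 44x² + 40x + 6) ÷ lead(D) = −16x³ ÷ 2x = −8x². Subtract (−8x²)·D = −16x³ + 56x². Remainder: −12x² + 40x + 6.
Step 7: lead(−12x² + 40x + 6) ÷ lead(D) = −12x² ÷ 2x = −6x. Subtract (−6x)·D = −12x² + 42x. Remainder: −2x + 6.
Step 8: lead(−2x + 6) ÷ lead(D) = −2x ÷ 2x = −1. Subtract (−1)·D = −2x + 7. Remainder: −1.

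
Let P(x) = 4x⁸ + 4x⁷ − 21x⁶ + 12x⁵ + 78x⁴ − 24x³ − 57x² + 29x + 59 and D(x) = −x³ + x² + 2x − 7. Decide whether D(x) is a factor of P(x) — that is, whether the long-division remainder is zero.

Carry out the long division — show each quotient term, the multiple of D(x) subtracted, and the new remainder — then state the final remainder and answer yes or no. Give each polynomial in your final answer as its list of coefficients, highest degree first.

Step 1: lead(4x⁸ + 4x⁷ − 21x⁶ + 12x⁵ + 78x⁴ − 24x³ − 57x² + 29x + 59) ÷ lead(D) = 4x⁸ ÷ −x³ = −4x⁵. Subtract (−4x⁵)·D = 4x⁸ − 4x⁷ − 8x⁶ + 28x⁵. Remainder: 8x⁷ − 13x⁶ − 16x⁵ + 78x⁴ − 24x³ − 57x² + 29x + 59.
Step 2: lead(8x⁷ − 13x⁶ − 16x⁵ + 78x⁴ − 24x³ − 57x² + 29x + 59) ÷ lead(D) = 8x⁷ ÷ −x³ = −8x⁴. Subtract (−8x⁴)·D = 8x⁷ − 8x⁶ − 16x⁵ + 56x⁴. Remainder: −5x⁶ + 22x⁴ − 24x³ − 57x² + 29x + 59.
Step 3: lead(−5x⁶ + 22x⁴ − 24x³ − 57x² + 29x + 59) ÷ lead(D) = −5x⁶ ÷ −x³ = 5x³. Subtract (5x³)·D = −5x⁶ + 5x⁵ + 10x⁴ − 35x³. Remainder: −5x⁵ + 12x⁴ + 11x³ − 57x² + 29x + 59.
Step 4: lead(−5x⁵ + 12x⁴ + 11x³ − 57x² + 29x + 59) ÷ lead(D) = −5x⁵ ÷ −x³ = 5x². Subtract (5x²)·D = −5x⁵ + 5x⁴ + 10x³ − 35x². Remainder: 7x⁴ + x³ − 22x² + 29x + 59.
Step 5: lead(7x⁴ + x³ − 22x² + 29x + 59) ÷ lead(D) = 7x⁴ ÷ −x³ = −7x. Subtract (−7x)·D = 7x⁴ − 7x³ − 14x² + 49x. Remainder: 8x³ − 8x² − 20x + 59.
Step 6: lead(8x³ − 8x² − 20x + 59) ÷ lead(D) = 8x³ ÷ −x³ = −8. Subtract (−8)·D = 8x³ − 8x² − 16x + 56. Remainder: −4x + 3.

R = [-4, 3], so D(x) is not a factor of P(x). no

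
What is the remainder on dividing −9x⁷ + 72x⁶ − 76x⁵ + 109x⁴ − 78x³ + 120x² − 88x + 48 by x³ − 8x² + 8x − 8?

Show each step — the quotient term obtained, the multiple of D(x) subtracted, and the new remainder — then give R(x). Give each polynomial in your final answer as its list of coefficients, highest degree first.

R = [0]

Step 1: lead(−9x⁷ + 72x⁶ − 76x⁵ + 109x⁴ − 78x³ + 120x² − 88x + 48) ÷ lead(D) = −9x⁷ ÷ x³ = −9x⁴. Subtract (−9x⁴)·D = −9x⁷ + 72x⁶ − 72x⁵ + 72x⁴. Remainder: −4x⁵ + 37x⁴ − 78x³ + 120x² − 88x + 48.
Step 2: lead(−4x⁵ + 37x⁴ − 78x³ + 120x² − 88x + 48) ÷ lead(D) = −4x⁵ ÷ x³ = −4x². Subtract (−4x²)·D = −4x⁵ + 32x⁴ − 32x³ + 32x². Remainder: 5x⁴ − 46x³ + 88x² − 88x + 48.
Step 3: lead(5x⁴ − 46x³ + 88x² − 88x + 48) ÷ lead(D) = 5x⁴ ÷ x³ = 5x. Subtract (5x)·D = 5x⁴ − 40x³ + 40x² − 40x. Remainder: −6x³ + 48x² − 48x + 48.
Step 4: lead(−6x³ + 48x² − 48x + 48) ÷ lead(D) = −6x³ ÷ x³ = −6. Subtract (−6)·D = −6x³ + 48x² − 48x + 48. Remainder: 0.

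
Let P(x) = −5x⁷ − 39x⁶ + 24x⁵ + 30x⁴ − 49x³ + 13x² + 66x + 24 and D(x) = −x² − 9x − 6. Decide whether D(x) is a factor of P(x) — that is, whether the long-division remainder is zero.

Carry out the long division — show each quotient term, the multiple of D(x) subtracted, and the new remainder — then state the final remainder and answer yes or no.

R(x) = 0, so D(x) is a factor of P(x). yes

Step 1: lead(−5x⁷ − 39x⁶ + 24x⁵ + 30x⁴ − 49x³ + 13x² + 66x + 24) ÷ lead(D) = −5x⁷ ÷ −x² = 5x⁵. Subtract (5x⁵)·D = −5x⁷ − 45x⁶ − 30x⁵. Remainder: 6x⁶ + 54x⁵ + 30x⁴ − 49x³ + 13x² + 66x + 24.
Step 2: lead(6x⁶ + 54x⁵ + 30x⁴ − 49x³ + 13x² + 66x + 24) ÷ lead(D) = 6x⁶ ÷ −x² = −6x⁴. Subtract (−6x⁴)·D = 6x⁶ + 54x⁵ + 36x⁴. Remainder: −6x⁴ − 49x³ + 13x² + 66x + 24.
Step 3: lead(−6x⁴ − 49x³ + 13x² + 66x + 24) ÷ lead(D) = −6x⁴ ÷ −x² = 6x². Subtract (6x²)·D = −6x⁴ − 54x³ − 36x². Remainder: 5x³ + 49x² + 66x + 24.
Step 4: lead(5x³ + 49x² + 66x + 24) ÷ lead(D) = 5x³ ÷ −x² = −5x. Subtract (−5x)·D = 5x³ + 45x² + 30x. Remainder: 4x² + 36x + 24.
Step 5: lead(4x² + 36x + 24) ÷ lead(D) = 4x² ÷ −x² = −4. Subtract (−4)·D = 4x² + 36x + 24. Remainder: 0.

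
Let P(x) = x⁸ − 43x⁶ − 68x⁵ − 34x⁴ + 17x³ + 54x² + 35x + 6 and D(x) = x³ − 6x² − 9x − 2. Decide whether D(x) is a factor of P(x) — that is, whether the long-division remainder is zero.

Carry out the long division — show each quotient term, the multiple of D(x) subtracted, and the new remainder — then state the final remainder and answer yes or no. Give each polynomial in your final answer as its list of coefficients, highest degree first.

Step 1: lead(x⁸ − 43x⁶ − 68x⁵ − 34x⁴ + 17x³ + 54x² + 35x + 6) ÷ lead(D) = x⁸ ÷ x³ = x⁵. Subtract (x⁵)·D = x⁸ − 6x⁷ − 9x⁶ − 2x⁵. Remainder: 6x⁷ − 34x⁶ − 66x⁵ − 34x⁴ + 17x³ + 54x² + 35x + 6.
Step 2: lead(6x⁷ − 34x⁶ − 66x⁵ − 34x⁴ + 17x³ + 54x² + 35x + 6) ÷ lead(D) = 6x⁷ ÷ x³ = 6x⁴. Subtract (6x⁴)·D = 6x⁷ − 36x⁶ − 54x⁵ − 12x⁴. Remainder: 2x⁶ − 12x⁵ − 22x⁴ + 17x³ + 54x² + 35x + 6.
Step 3: lead(2x⁶ − 12x⁵ − 22x⁴ + 17x³ + 54x² + 35x + 6) ÷ lead(D) = 2x⁶ ÷ x³ = 2x³. Subtract (2x³)·D = 2x⁶ − 12x⁵ − 18x⁴ − 4x³. Remainder: −4x⁴ + 21x³ + 54x² + 35x + 6.
Step 4: lead(−4x⁴ + 21x³ + 54x² + 35x + 6) ÷ lead(D) = −4x⁴ ÷ x³ = −4x. Subtract (−4x)·D = −4x⁴ + 24x³ + 36x² + 8x. Remainder: −3x³ + 18x² + 27x + 6.
Step 5: lead(−3x³ + 18x² + 27x + 6) ÷ lead(D) = −3x³ ÷ x³ = −3. Subtract (−3)·D = −3x³ + 18x² + 27x + 6. Remainder: 0.

R = [0], so D(x) is a factor of P(x). yes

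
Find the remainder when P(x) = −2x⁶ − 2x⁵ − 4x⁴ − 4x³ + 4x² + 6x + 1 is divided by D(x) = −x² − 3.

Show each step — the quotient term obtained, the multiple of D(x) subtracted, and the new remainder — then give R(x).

Step 1: lead(−2x⁶ − 2x⁵ − 4x⁴ − 4x³ + 4x² + 6x + 1) ÷ lead(D) = −2x⁶ ÷ −x² = 2x⁴. Subtract (2x⁴)·D = −2x⁶ − 6x⁴. Remainder: −2x⁵ + 2x⁴ − 4x³ + 4x² + 6x + 1.
Step 2: lead(−2x⁵ + 2x⁴ − 4x³ + 4x² + 6x + 1) ÷ lead(D) = −2x⁵ ÷ −x² = 2x³. Subtract (2x³)·D = −2x⁵ − 6x³. Remainder: 2x⁴ + 2x³ + 4x² + 6x + 1.
Step 3: lead(2x⁴ + 2x³ + 4x² + 6x + 1) ÷ lead(D) = 2x⁴ ÷ −x² = −2x². Subtract (−2x²)·D = 2x⁴ + 6x². Remainder: 2x³ − 2x² + 6x + 1.
Step 4: lead(2x³ − 2x² + 6x + 1) ÷ lead(D) = 2x³ ÷ −x² = −2x. Subtract (−2x)·D = 2x³ + 6x. Remainder: −2x² + 1.
Step 5: lead(−2x² + 1) ÷ lead(D) = −2x² ÷ −x² = 2. Subtract (2)·D = −2x² − 6. Remainder: 7.

R(x) = 7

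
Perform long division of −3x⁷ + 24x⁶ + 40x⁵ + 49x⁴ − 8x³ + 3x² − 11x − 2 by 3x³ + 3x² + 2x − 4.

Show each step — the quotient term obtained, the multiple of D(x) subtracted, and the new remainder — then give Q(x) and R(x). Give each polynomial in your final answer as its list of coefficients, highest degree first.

Step 1: lead(−3x⁷ + 24x⁶ + 40x⁵ + 49x⁴ − 8x³ + 3x² − 11x − 2) ÷ lead(D) = −3x⁷ ÷ 3x³ = −x⁴. Subtract (−x⁴)·D = −3x⁷ − 3x⁶ − 2x⁵ + 4x⁴. Remainder: 27x⁶ + 42x⁵ + 45x⁴ − 8x³ + 3x² − 11x − 2.
Step 2: lead(27x⁶ + 42x⁵ + 45x⁴ − 8x³ + 3x² − 11x − 2) ÷ lead(D) = 27x⁶ ÷ 3x³ = 9x³. Subtract (9x³)·D = 27x⁶ + 27x⁵ + 18x⁴ − 36x³. Remainder: 15x⁵ + 27x⁴ + 28x³ + 3x² − 11x − 2.
Step 3: lead(15x⁵ + 27x⁴ + 28x³ + 3x² − 11x − 2) ÷ lead(D) = 15x⁵ ÷ 3x³ = 5x². Subtract (5x²)·D = 15x⁵ + 15x⁴ + 10x³ − 20x². Remainder: 12x⁴ + 18x³ + 23x² − 11x − 2.
Step 4: lead(12x⁴ + 18x³ + 23x² − 11x − 2) ÷ lead(D) = 12x⁴ ÷ 3x³ = 4x. Subtract (4x)·D = 12x⁴ + 12x³ + 8x² − 16x. Remainder: 6x³ + 15x² + 5x − 2.
Step 5: lead(6x³ + 15x² + 5x − 2) ÷ lead(D) = 6x³ ÷ 3x³ = 2. Subtract (2)·D = 6x³ + 6x² + 4x − 8. Remainder: 9x² + x + 6.

Q = [-1, 9, 5, 4, 2]; R = [9, 1, 6]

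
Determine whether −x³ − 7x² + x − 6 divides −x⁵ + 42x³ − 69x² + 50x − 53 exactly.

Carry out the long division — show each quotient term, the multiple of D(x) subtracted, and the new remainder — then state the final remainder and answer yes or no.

R(x) = −5, so D(x) is not a factor of P(x). no

Step 1: lead(−x⁵ + 42x³ − 69x² + 50x − 53) ÷ lead(D) = −x⁵ ÷ −x³ = x². Subtract (x²)·D = −x⁵ − 7x⁴ + x³ − 6x². Remainder: 7x⁴ + 41x³ − 63x² + 50x − 53.
Step 2: lead(7x⁴ + 41x³ − 63x² + 50x − 53) ÷ lead(D) = 7x⁴ ÷ −x³ = −7x. Subtract (−7x)·D = 7x⁴ + 49x³ − 7x² + 42x. Remainder: −8x³ − 56x² + 8x − 53.
Step 3: lead(−8x³ − 56x² + 8x − 53) ÷ lead(D) = −8x³ ÷ −x³ = 8. Subtract (8)·D = −8x³ − 56x² + 8x − 48. Remainder: −5.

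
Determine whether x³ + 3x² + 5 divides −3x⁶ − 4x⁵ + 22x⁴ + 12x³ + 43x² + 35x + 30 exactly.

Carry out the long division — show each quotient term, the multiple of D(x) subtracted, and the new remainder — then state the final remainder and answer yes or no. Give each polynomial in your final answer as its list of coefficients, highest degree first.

Step 1: lead(−3x⁶ − 4x⁵ + 22x⁴ + 12x³ + 43x² + 35x + 30) ÷ lead(D) = −3x⁶ ÷ x³ = −3x³. Subtract (−3x³)·D = −3x⁶ − 9x⁵ − 15x³. Remainder: 5x⁵ + 22x⁴ + 27x³ + 43x² + 35x + 30.
Step 2: lead(5x⁵ + 22x⁴ + 27x³ + 43x² + 35x + 30) ÷ lead(D) = 5x⁵ ÷ x³ = 5x². Subtract (5x²)·D = 5x⁵ + 15x⁴ + 25x². Remainder: 7x⁴ + 27x³ + 18x² + 35x + 30.
Step 3: lead(7x⁴ + 27x³ + 18x² + 35x + 30) ÷ lead(D) = 7x⁴ ÷ x³ = 7x. Subtract (7x)·D = 7x⁴ + 21x³ + 35x. Remainder: 6x³ + 18x² + 30.
Step 4: lead(6x³ + 18x² + 30) ÷ lead(D) = 6x³ ÷ x³ = 6. Subtract (6)·D = 6x³ + 18x² + 30. Remainder: 0.

R = [0], so D(x) is a factor of P(x). yes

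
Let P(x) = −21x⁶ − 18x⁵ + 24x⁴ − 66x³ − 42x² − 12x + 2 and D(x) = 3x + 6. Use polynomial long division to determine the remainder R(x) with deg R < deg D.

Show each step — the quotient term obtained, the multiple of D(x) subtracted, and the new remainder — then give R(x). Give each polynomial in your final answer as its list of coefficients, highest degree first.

Step 1: lead(−21x⁶ − 18x⁵ + 24x⁴ − 66x³ − 42x² − 12x + 2) ÷ lead(D) = −21x⁶ ÷ 3x = −7x⁵. Subtract (−7x⁵)·D = −21x⁶ − 42x⁵. Remainder: 24x⁵ + 24x⁴ − 66x³ − 42x² − 12x + 2.
Step 2: lead(24x⁵ + 24x⁴ − 66x³ − 42x² − 12x + 2) ÷ lead(D) = 24x⁵ ÷ 3x = 8x⁴. Subtract (8x⁴)·D = 24x⁵ + 48x⁴. Remainder: −24x⁴ − 66x³ − 42x² − 12x + 2.
Step 3: lead(−24x⁴ − 66x³ − 42x² − 12x + 2) ÷ lead(D) = −24x⁴ ÷ 3x = −8x³. Subtract (−8x³)·D = −24x⁴ − 48x³. Remainder: −18x³ − 42x² − 12x + 2.
Step 4: lead(−18x³ − 42x² − 12x + 2) ÷ lead(D) = −18x³ ÷ 3x = −6x². Subtract (−6x²)·D = −18x³ − 36x². Remainder: −6x² − 12x + 2.
Step 5: lead(−6x² − 12x + 2) ÷ lead(D) = −6x² ÷ 3x = −2x. Subtract (−2x)·D = −6x² − 12x. Remainder: 2.

R = [2]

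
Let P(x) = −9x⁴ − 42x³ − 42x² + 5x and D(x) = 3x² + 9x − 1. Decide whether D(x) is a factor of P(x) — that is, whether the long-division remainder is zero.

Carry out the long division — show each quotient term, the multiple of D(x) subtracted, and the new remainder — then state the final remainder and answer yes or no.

Step 1: lead(−9x⁴ − 42x³ − 42x² + 5x) ÷ lead(D) = −9x⁴ ÷ 3x² = −3x². Subtract (−3x²)·D = −9x⁴ − 27x³ + 3x². Remainder: −15x³ − 45x² + 5x.
Step 2: lead(−15x³ − 45x² + 5x) ÷ lead(D) = −15x³ ÷ 3x² = −5x. Subtract (−5x)·D = −15x³ − 45x² + 5x. Remainder: 0.

R(x) = 0, so D(x) is a factor of P(x). yes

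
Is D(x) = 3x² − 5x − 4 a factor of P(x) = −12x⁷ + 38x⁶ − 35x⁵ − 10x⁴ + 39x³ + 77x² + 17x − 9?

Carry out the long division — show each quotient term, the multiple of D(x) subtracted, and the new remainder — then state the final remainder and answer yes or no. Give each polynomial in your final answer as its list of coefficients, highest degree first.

Step 1: lead(−12x⁷ + 38x⁶ − 35x⁵ − 10x⁴ + 39x³ + 77x² + 17x − 9) ÷ lead(D) = −12x⁷ ÷ 3x² = −4x⁵. Subtract (−4x⁵)·D = −12x⁷ + 20x⁶ + 16x⁵. Remainder: 18x⁶ − 51x⁵ − 10x⁴ + 39x³ + 77x² + 17x − 9.
Step 2: lead(18x⁶ − 51x⁵ − 10x⁴ + 39x³ + 77x² + 17x − 9) ÷ lead(D) = 18x⁶ ÷ 3x² = 6x⁴. Subtract (6x⁴)·D = 18x⁶ − 30x⁵ − 24x⁴. Remainder: −21x⁵ + 14x⁴ + 39x³ + 77x² + 17x − 9.
Step 3: lead(−21x⁵ + 14x⁴ + 39x³ + 77x² + 17x − 9) ÷ lead(D) = −21x⁵ ÷ 3x² = −7x³. Subtract (−7x³)·D = −21x⁵ + 35x⁴ + 28x³. Remainder: −21x⁴ + 11x³ + 77x² + 17x − 9.
Step 4: lead(−21x⁴ + 11x³ + 77x² + 17x − 9) ÷ lead(D) = −21x⁴ ÷ 3x² = −7x². Subtract (−7x²)·D = −21x⁴ + 35x³ + 28x². Remainder: −24x³ + 49x² + 17x − 9.
Step 5: lead(−24x³ + 49x² + 17x − 9) ÷ lead(D) = −24x³ ÷ 3x² = −8x. Subtract (−8x)·D = −24x³ + 40x² + 32x. Remainder: 9x² − 15x − 9.
Step 6: lead(9x² − 15x − 9) ÷ lead(D) = 9x² ÷ 3x² = 3. Subtract (3)·D = 9x² − 15x − 12. Remainder: 3.

R = [3], so D(x) is not a factor of P(x). no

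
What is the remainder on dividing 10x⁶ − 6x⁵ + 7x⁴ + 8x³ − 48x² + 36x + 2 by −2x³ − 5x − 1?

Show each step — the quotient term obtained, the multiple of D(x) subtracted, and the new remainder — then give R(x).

R(x) = −7

Step 1: lead(10x⁶ − 6x⁵ + 7x⁴ + 8x³ − 48x² + 36x + 2) ÷ lead(D) = 10x⁶ ÷ −2x³ = −5x³. Subtract (−5x³)·D = 10x⁶ + 25x⁴ + 5x³. Remainder: −6x⁵ − 18x⁴ + 3x³ − 48x² + 36x + 2.
Step 2: lead(−6x⁵ − 18x⁴ + 3x³ − 48x² + 36x + 2) ÷ lead(D) = −6x⁵ ÷ −2x³ = 3x². Subtract (3x²)·D = −6x⁵ − 15x³ − 3x². Remainder: −18x⁴ + 18x³ − 45x² + 36x + 2.
Step 3: lead(−18x⁴ + 18x³ − 45x² + 36x + 2) ÷ lead(D) = −18x⁴ ÷ −2x³ = 9x. Subtract (9x)·D = −18x⁴ − 45x² − 9x. Remainder: 18x³ + 45x + 2.
Step 4: lead(18x³ + 45x + 2) ÷ lead(D) = 18x³ ÷ −2x³ = −9. Subtract (−9)·D = 18x³ + 45x + 9. Remainder: −7.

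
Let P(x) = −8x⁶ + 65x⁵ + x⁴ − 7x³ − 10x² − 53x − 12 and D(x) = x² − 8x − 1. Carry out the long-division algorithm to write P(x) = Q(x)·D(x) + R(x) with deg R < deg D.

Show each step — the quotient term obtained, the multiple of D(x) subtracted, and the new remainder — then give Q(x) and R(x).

Step 1: lead(−8x⁶ + 65x⁵ + x⁴ − 7x³ − 10x² − 53x − 12) ÷ lead(D) = −8x⁶ ÷ x² = −8x⁴. Subtract (−8x⁴)·D = −8x⁶ + 64x⁵ + 8x⁴. Remainder: x⁵ − 7x⁴ − 7x³ − 10x² − 53x − 12.
Step 2: lead(x⁵ − 7x⁴ − 7x³ − 10x² − 53x − 12) ÷ lead(D) = x⁵ ÷ x² = x³. Subtract (x³)·D = x⁵ − 8x⁴ − x³. Remainder: x⁴ − 6x³ − 10x² − 53x − 12.
Step 3: lead(x⁴ − 6x³ − 10x² − 53x − 12) ÷ lead(D) = x⁴ ÷ x² = x². Subtract (x²)·D = x⁴ − 8x³ − x². Remainder: 2x³ − 9x² − 53x − 12.
Step 4: lead(2x³ − 9x² − 53x − 12) ÷ lead(D) = 2x³ ÷ x² = 2x. Subtract (2x)·D = 2x³ − 16x² − 2x. Remainder: 7x² − 51x − 12.
Step 5: lead(7x² − 51x − 12) ÷ lead(D) = 7x² ÷ x² = 7. Subtract (7)·D = 7x² − 56x − 7. Remainder: 5x − 5.

Q(x) = −8x⁴ + x³ + x² + 2x + 7; R(x) = 5x − 5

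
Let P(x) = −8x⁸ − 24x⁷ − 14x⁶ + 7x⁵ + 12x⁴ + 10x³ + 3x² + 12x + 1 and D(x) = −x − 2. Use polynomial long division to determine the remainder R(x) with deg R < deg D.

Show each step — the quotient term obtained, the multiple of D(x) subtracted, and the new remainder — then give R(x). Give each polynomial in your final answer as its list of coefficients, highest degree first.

Step 1: lead(−8x⁸ − 24x⁷ − 14x⁶ + 7x⁵ + 12x⁴ + 10x³ + 3x² + 12x + 1) ÷ lead(D) = −8x⁸ ÷ −x = 8x⁷. Subtract (8x⁷)·D = −8x⁸ − 16x⁷. Remainder: −8x⁷ − 14x⁶ + 7x⁵ + 12x⁴ + 10x³ + 3x² + 12x + 1.
Step 2: lead(−8x⁷ − 14x⁶ + 7x⁵ + 12x⁴ + 10x³ + 3x² + 12x + 1) ÷ lead(D) = −8x⁷ ÷ −x = 8x⁶. Subtract (8x⁶)·D = −8x⁷ − 16x⁶. Remainder: 2x⁶ + 7x⁵ + 12x⁴ + 10x³ + 3x² + 12x + 1.
Step 3: lead(2x⁶ + 7x⁵ + 12x⁴ + 10x³ + 3x² + 12x + 1) ÷ lead(D) = 2x⁶ ÷ −x = −2x⁵. Subtract (−2x⁵)·D = 2x⁶ + 4x⁵. Remainder: 3x⁵ + 12x⁴ + 10x³ + 3x² + 12x + 1.
Step 4: lead(3x⁵ + 12x⁴ + 10x³ + 3x² + 12x + 1) ÷ lead(D) = 3x⁵ ÷ −x = −3x⁴. Subtract (−3x⁴)·D = 3x⁵ + 6x⁴. Remainder: 6x⁴ + 10x³ + 3x² + 12x + 1.
Step 5: lead(6x⁴ + 10x³ + 3x² + 12x + 1) ÷ lead(D) = 6x⁴ ÷ −x = −6x³. Subtract (−6x³)·D = 6x⁴ + 12x³. Remainder: −2x³ + 3x² + 12x + 1.
Step 6: lead(−2x³ + 3x² + 12x + 1) ÷ lead(D) = −2x³ ÷ −x = 2x². Subtract (2x²)·D = −2x³ − 4x². Remainder: 7x² + 12x + 1.
Step 7: lead(7x² + 12x + 1) ÷ lead(D) = 7x² ÷ −x = −7x. Subtract (−7x)·D = 7x² + 14x. Remainder: −2x + 1.
Step 8: lead(−2x + 1) ÷ lead(D) = −2x ÷ −x = 2. Subtract (2)·D = −2x − 4. Remainder: 5.

R = [5]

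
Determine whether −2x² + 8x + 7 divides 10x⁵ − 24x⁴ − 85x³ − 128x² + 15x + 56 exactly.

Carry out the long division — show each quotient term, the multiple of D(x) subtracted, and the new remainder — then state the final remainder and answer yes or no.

Step 1: lead(10x⁵ − 24x⁴ − 85x³ − 128x² + 15x + 56) ÷ lead(D) = 10x⁵ ÷ −2x² = −5x³. Subtract (−5x³)·D = 10x⁵ − 40x⁴ − 35x³. Remainder: 16x⁴ − 50x³ − 128x² + 15x + 56.
Step 2: lead(16x⁴ − 50x³ − 128x² + 15x + 56) ÷ lead(D) = 16x⁴ ÷ −2x² = −8x². Subtract (−8x²)·D = 16x⁴ − 64x³ − 56x². Remainder: 14x³ − 72x² + 15x + 56.
Step 3: lead(14x³ − 72x² + 15x + 56) ÷ lead(D) = 14x³ ÷ −2x² = −7x. Subtract (−7x)·D = 14x³ − 56x² − 49x. Remainder: −16x² + 64x + 56.
Step 4: lead(−16x² + 64x + 56) ÷ lead(D) = −16x² ÷ −2x² = 8. Subtract (8)·D = −16x² + 64x + 56. Remainder: 0.

R(x) = 0, so D(x) is a factor of P(x). yes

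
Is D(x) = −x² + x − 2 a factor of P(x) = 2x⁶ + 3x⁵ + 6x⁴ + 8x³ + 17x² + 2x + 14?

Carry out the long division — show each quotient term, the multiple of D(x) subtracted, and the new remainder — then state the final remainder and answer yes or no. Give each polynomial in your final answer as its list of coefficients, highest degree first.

Step 1: lead(2x⁶ + 3x⁵ + 6x⁴ + 8x³ + 17x² + 2x + 14) ÷ lead(D) = 2x⁶ ÷ −x² = −2x⁴. Subtract (−2x⁴)·D = 2x⁶ − 2x⁵ + 4x⁴. Remainder: 5x⁵ + 2x⁴ + 8x³ + 17x² + 2x + 14.
Step 2: lead(5x⁵ + 2x⁴ + 8x³ + 17x² + 2x + 14) ÷ lead(D) = 5x⁵ ÷ −x² = −5x³. Subtract (−5x³)·D = 5x⁵ − 5x⁴ + 10x³. Remainder: 7x⁴ − 2x³ + 17x² + 2x + 14.
Step 3: lead(7x⁴ − 2x³ + 17x² + 2x + 14) ÷ lead(D) = 7x⁴ ÷ −x² = −7x². Subtract (−7x²)·D = 7x⁴ − 7x³ + 14x². Remainder: 5x³ + 3x² + 2x + 14.
Step 4: lead(5x³ + 3x² + 2x + 14) ÷ lead(D) = 5x³ ÷ −x² = −5x. Subtract (−5x)·D = 5x³ − 5x² + 10x. Remainder: 8x² − 8x + 14.
Step 5: lead(8x² − 8x + 14) ÷ lead(D) = 8x² ÷ −x² = −8. Subtract (−8)·D = 8x² − 8x + 16. Remainder: −2.

R = [-2], so D(x) is not a factor of P(x). no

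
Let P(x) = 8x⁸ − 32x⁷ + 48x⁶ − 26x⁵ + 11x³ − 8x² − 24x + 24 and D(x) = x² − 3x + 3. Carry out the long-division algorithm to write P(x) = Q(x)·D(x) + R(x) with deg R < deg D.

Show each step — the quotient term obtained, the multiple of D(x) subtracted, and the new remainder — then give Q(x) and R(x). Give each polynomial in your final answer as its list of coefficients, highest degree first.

Q = [8, -8, 0, -2, -6, -1, 7]; R = [3]

Step 1: lead(8x⁸ − 32x⁷ + 48x⁶ − 26x⁵ + 11x³ − 8x² − 24x + 24) ÷ lead(D) = 8x⁸ ÷ x² = 8x⁶. Subtract (8x⁶)·D = 8x⁸ − 24x⁷ + 24x⁶. Remainder: −8x⁷ + 24x⁶ − 26x⁵ + 11x³ − 8x² − 24x + 24.
Step 2: lead(−8x⁷ + 24x⁶ − 26x⁵ + 11x³ − 8x² − 24x + 24) ÷ lead(D) = −8x⁷ ÷ x² = −8x⁵. Subtract (−8x⁵)·D = −8x⁷ + 24x⁶ − 24x⁵. Remainder: −2x⁵ + 11x³ − 8x² − 24x + 24.
Step 3: lead(−2x⁵ + 11x³ − 8x² − 24x + 24) ÷ lead(D) = −2x⁵ ÷ x² = −2x³. Subtract (−2x³)·D = −2x⁵ + 6x⁴ − 6x³. Remainder: −6x⁴ + 17x³ − 8x² − 24x + 24.
Step 4: lead(−6x⁴ + 17x³ − 8x² − 24x + 24) ÷ lead(D) = −6x⁴ ÷ x² = −6x². Subtract (−6x²)·D = −6x⁴ + 18x³ − 18x². Remainder: −x³ + 10x² − 24x + 24.
Step 5: lead(−x³ + 10x² − 24x + 24) ÷ lead(D) = −x³ ÷ x² = −x. Subtract (−x)·D = −x³ + 3x² − 3x. Remainder: 7x² − 21x + 24.
Step 6: lead(7x² − 21x + 24) ÷ lead(D) = 7x² ÷ x² = 7. Subtract (7)·D = 7x² − 21x + 21. Remainder: 3.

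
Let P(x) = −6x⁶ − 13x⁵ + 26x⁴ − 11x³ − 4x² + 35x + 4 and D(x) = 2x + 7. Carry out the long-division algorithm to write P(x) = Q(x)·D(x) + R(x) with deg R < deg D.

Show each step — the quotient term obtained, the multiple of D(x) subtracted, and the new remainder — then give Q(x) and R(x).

Q(x) = −3x⁵ + 4x⁴ − x³ − 2x² + 5x; R(x) = 4

Step 1: lead(−6x⁶ − 13x⁵ + 26x⁴ − 11x³ − 4x² + 35x + 4) ÷ lead(D) = −6x⁶ ÷ 2x = −3x⁵. Subtract (−3x⁵)·D = −6x⁶ − 21x⁵. Remainder: 8x⁵ + 26x⁴ − 11x³ − 4x² + 35x + 4.
Step 2: lead(8x⁵ + 26x⁴ − 11x³ − 4x² + 35x + 4) ÷ lead(D) = 8x⁵ ÷ 2x = 4x⁴. Subtract (4x⁴)·D = 8x⁵ + 28x⁴. Remainder: −2x⁴ − 11x³ − 4x² + 35x + 4.
Step 3: lead(−2x⁴ − 11x³ − 4x² + 35x + 4) ÷ lead(D) = −2x⁴ ÷ 2x = −x³. Subtract (−x³)·D = −2x⁴ − 7x³. Remainder: −4x³ − 4x² + 35x + 4.
Step 4: lead(−4x³ − 4x² + 35x + 4) ÷ lead(D) = −4x³ ÷ 2x = −2x². Subtract (−2x²)·D = −4x³ − 14x². Remainder: 10x² + 35x + 4.
Step 5: lead(10x² + 35x + 4) ÷ lead(D) = 10x² ÷ 2x = 5x. Subtract (5x)·D = 10x² + 35x. Remainder: 4.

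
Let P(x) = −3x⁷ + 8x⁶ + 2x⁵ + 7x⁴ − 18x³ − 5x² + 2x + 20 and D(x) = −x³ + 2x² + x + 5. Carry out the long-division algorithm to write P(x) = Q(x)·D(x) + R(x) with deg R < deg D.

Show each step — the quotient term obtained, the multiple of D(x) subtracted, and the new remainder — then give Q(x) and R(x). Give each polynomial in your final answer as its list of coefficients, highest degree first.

Step 1: lead(−3x⁷ + 8x⁶ + 2x⁵ + 7x⁴ − 18x³ − 5x² + 2x + 20) ÷ lead(D) = −3x⁷ ÷ −x³ = 3x⁴. Subtract (3x⁴)·D = −3x⁷ + 6x⁶ + 3x⁵ + 15x⁴. Remainder: 2x⁶ − x⁵ − 8x⁴ − 18x³ − 5x² + 2x + 20.
Step 2: lead(2x⁶ − x⁵ − 8x⁴ − 18x³ − 5x² + 2x + 20) ÷ lead(D) = 2x⁶ ÷ −x³ = −2x³. Subtract (−2x³)·D = 2x⁶ − 4x⁵ − 2x⁴ − 10x³. Remainder: 3x⁵ − 6x⁴ − 8x³ − 5x² + 2x + 20.
Step 3: lead(3x⁵ − 6x⁴ − 8x³ − 5x² + 2x + 20) ÷ lead(D) = 3x⁵ ÷ −x³ = −3x². Subtract (−3x²)·D = 3x⁵ − 6x⁴ − 3x³ − 15x². Remainder: −5x³ + 10x² + 2x + 20.
Step 4: lead(−5x³ + 10x² + 2x + 20) ÷ lead(D) = −5x³ ÷ −x³ = 5. Subtract (5)·D = −5x³ + 10x² + 5x + 25. Remainder: −3x − 5.

Q = [3, -2, -3, 0, 5]; R = [-3, -5]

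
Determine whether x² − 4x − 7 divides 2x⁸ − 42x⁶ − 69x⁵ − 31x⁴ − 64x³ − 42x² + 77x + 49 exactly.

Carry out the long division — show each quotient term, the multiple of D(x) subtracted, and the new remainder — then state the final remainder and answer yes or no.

Step 1: lead(2x⁸ − 42x⁶ − 69x⁵ − 31x⁴ − 64x³ − 42x² + 77x + 49) ÷ lead(D) = 2x⁸ ÷ x² = 2x⁶. Subtract (2x⁶)·D = 2x⁸ − 8x⁷ − 14x⁶. Remainder: 8x⁷ − 28x⁶ − 69x⁵ − 31x⁴ − 64x³ − 42x² + 77x + 49.
Step 2: lead(8x⁷ − 28x⁶ − 69x⁵ − 31x⁴ − 64x³ − 42x² + 77x + 49) ÷ lead(D) = 8x⁷ ÷ x² = 8x⁵. Subtract (8x⁵)·D = 8x⁷ − 32x⁶ − 56x⁵. Remainder: 4x⁶ − 13x⁵ − 31x⁴ − 64x³ − 42x² + 77x + 49.
Step 3: lead(4x⁶ − 13x⁵ − 31x⁴ − 64x³ − 42x² + 77x + 49) ÷ lead(D) = 4x⁶ ÷ x² = 4x⁴. Subtract (4x⁴)·D = 4x⁶ − 16x⁵ − 28x⁴. Remainder: 3x⁵ − 3x⁴ − 64x³ − 42x² + 77x + 49.
Step 4: lead(3x⁵ − 3x⁴ − 64x³ − 42x² + 77x + 49) ÷ lead(D) = 3x⁵ ÷ x² = 3x³. Subtract (3x³)·D = 3x⁵ − 12x⁴ − 21x³. Remainder: 9x⁴ − 43x³ − 42x² + 77x + 49.
Step 5: lead(9x⁴ − 43x³ − 42x² + 77x + 49) ÷ lead(D) = 9x⁴ ÷ x² = 9x². Subtract (9x²)·D = 9x⁴ − 36x³ − 63x². Remainder: −7x³ + 21x² + 77x + 49.
Step 6: lead(−7x³ + 21x² + 77x + 49) ÷ lead(D) = −7x³ ÷ x² = −7x. Subtract (−7x)·D = −7x³ + 28x² + 49x. Remainder: −7x² + 28x + 49.
Step 7: lead(−7x² + 28x + 49) ÷ lead(D) = −7x² ÷ x² = −7. Subtract (−7)·D = −7x² + 28x + 49. Remainder: 0.

R(x) = 0, so D(x) is a factor of P(x). yes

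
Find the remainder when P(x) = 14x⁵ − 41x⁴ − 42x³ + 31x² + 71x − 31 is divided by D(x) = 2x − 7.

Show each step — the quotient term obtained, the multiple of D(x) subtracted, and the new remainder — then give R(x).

R(x) = −3

Step 1: lead(14x⁵ − 41x⁴ − 42x³ + 31x² + 71x − 31) ÷ lead(D) = 14x⁵ ÷ 2x = 7x⁴. Subtract (7x⁴)·D = 14x⁵ − 49x⁴. Remainder: 8x⁴ − 42x³ + 31x² + 71x − 31.
Step 2: lead(8x⁴ − 42x³ + 31x² + 71x − 31) ÷ lead(D) = 8x⁴ ÷ 2x = 4x³. Subtract (4x³)·D = 8x⁴ − 28x³. Remainder: −14x³ + 31x² + 71x − 31.
Step 3: lead(−14x³ + 31x² + 71x − 31) ÷ lead(D) = −14x³ ÷ 2x = −7x². Subtract (−7x²)·D = −14x³ + 49x². Remainder: −18x² + 71x − 31.
Step 4: lead(−18x² + 71x − 31) ÷ lead(D) = −18x² ÷ 2x = −9x. Subtract (−9x)·D = −18x² + 63x. Remainder: 8x − 31.
Step 5: lead(8x − 31) ÷ lead(D) = 8x ÷ 2x = 4. Subtract (4)·D = 8x − 28. Remainder: −3.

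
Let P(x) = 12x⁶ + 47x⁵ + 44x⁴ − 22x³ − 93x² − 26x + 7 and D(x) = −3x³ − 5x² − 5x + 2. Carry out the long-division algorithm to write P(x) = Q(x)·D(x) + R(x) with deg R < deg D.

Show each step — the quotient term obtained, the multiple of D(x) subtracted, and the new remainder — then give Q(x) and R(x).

Q(x) = −4x³ − 9x² + 7x + 8; R(x) = −9

Step 1: lead(12x⁶ + 47x⁵ + 44x⁴ − 22x³ − 93x² − 26x + 7) ÷ lead(D) = 12x⁶ ÷ −3x³ = −4x³. Subtract (−4x³)·D = 12x⁶ + 20x⁵ + 20x⁴ − 8x³. Remainder: 27x⁵ + 24x⁴ − 14x³ − 93x² − 26x + 7.
Step 2: lead(27x⁵ + 24x⁴ − 14x³ − 93x² − 26x + 7) ÷ lead(D) = 27x⁵ ÷ −3x³ = −9x². Subtract (−9x²)·D = 27x⁵ + 45x⁴ + 45x³ − 18x². Remainder: −21x⁴ − 59x³ − 75x² − 26x + 7.
Step 3: lead(−21x⁴ − 59x³ − 75x² − 26x + 7) ÷ lead(D) = −21x⁴ ÷ −3x³ = 7x. Subtract (7x)·D = −21x⁴ − 35x³ − 35x² + 14x. Remainder: −24x³ − 40x² − 40x + 7.
Step 4: lead(−24x³ − 40x² − 40x + 7) ÷ lead(D) = −24x³ ÷ −3x³ = 8. Subtract (8)·D = −24x³ − 40x² − 40x + 16. Remainder: −9.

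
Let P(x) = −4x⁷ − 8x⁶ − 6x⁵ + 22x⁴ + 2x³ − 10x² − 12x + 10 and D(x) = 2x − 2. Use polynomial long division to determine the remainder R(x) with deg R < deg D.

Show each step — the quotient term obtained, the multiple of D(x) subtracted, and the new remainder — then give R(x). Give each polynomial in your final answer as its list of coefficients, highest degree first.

R = [-6]

Step 1: lead(−4x⁷ − 8x⁶ − 6x⁵ + 22x⁴ + 2x³ − 10x² − 12x + 10) ÷ lead(D) = −4x⁷ ÷ 2x = −2x⁶. Subtract (−2x⁶)·D = −4x⁷ + 4x⁶. Remainder: −12x⁶ − 6x⁵ + 22x⁴ + 2x³ − 10x² − 12x + 10.
Step 2: lead(−12x⁶ − 6x⁵ + 22x⁴ + 2x³ − 10x² − 12x + 10) ÷ lead(D) = −12x⁶ ÷ 2x = −6x⁵. Subtract (−6x⁵)·D = −12x⁶ + 12x⁵. Remainder: −18x⁵ + 22x⁴ + 2x³ − 10x² − 12x + 10.
Step 3: lead(−18x⁵ + 22x⁴ + 2x³ − 10x² − 12x + 10) ÷ lead(D) = −18x⁵ ÷ 2x = −9x⁴. Subtract (−9x⁴)·D = −18x⁵ + 18x⁴. Remainder: 4x⁴ + 2x³ − 10x² − 12x + 10.
Step 4: lead(4x⁴ + 2x³ − 10x² − 12x + 10) ÷ lead(D) = 4x⁴ ÷ 2x = 2x³. Subtract (2x³)·D = 4x⁴ − 4x³. Remainder: 6x³ − 10x² − 12x + 10.
Step 5: lead(6x³ − 10x² − 12x + 10) ÷ lead(D) = 6x³ ÷ 2x = 3x². Subtract (3x²)·D = 6x³ − 6x². Remainder: −4x² − 12x + 10.
Step 6: lead(−4x² − 12x + 10) ÷ lead(D) = −4x² ÷ 2x = −2x. Subtract (−2x)·D = −4x² + 4x. Remainder: −16x + 10.
Step 7: lead(−16x + 10) ÷ lead(D) = −16x ÷ 2x = −8. Subtract (−8)·D = −16x + 16. Remainder: −6.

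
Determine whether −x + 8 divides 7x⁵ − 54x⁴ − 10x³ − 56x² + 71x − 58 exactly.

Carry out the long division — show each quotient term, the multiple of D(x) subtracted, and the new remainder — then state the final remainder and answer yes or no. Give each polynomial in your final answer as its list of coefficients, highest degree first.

Step 1: lead(7x⁵ − 54x⁴ − 10x³ − 56x² + 71x − 58) ÷ lead(D) = 7x⁵ ÷ −x = −7x⁴. Subtract (−7x⁴)·D = 7x⁵ − 56x⁴. Remainder: 2x⁴ − 10x³ − 56x² + 71x − 58.
Step 2: lead(2x⁴ − 10x³ − 56x² + 71x − 58) ÷ lead(D) = 2x⁴ ÷ −x = −2x³. Subtract (−2x³)·D = 2x⁴ − 16x³. Remainder: 6x³ − 56x² + 71x − 58.
Step 3: lead(6x³ − 56x² + 71x − 58) ÷ lead(D) = 6x³ ÷ −x = −6x². Subtract (−6x²)·D = 6x³ − 48x². Remainder: −8x² + 71x − 58.
Step 4: lead(−8x² + 71x − 58) ÷ lead(D) = −8x² ÷ −x = 8x. Subtract (8x)·D = −8x² + 64x. Remainder: 7x − 58.
Step 5: lead(7x − 58) ÷ lead(D) = 7x ÷ −x = −7. Subtract (−7)·D = 7x − 56. Remainder: −2.

R = [-2], so D(x) is not a factor of P(x). no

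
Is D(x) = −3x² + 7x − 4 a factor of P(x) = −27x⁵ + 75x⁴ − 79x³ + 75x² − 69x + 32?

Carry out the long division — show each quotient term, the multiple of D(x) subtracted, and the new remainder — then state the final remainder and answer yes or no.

R(x) = 7x, so D(x) is not a factor of P(x). no

Step 1: lead(−27x⁵ + 75x⁴ − 79x³ + 75x² − 69x + 32) ÷ lead(D) = −27x⁵ ÷ −3x² = 9x³. Subtract (9x³)·D = −27x⁵ + 63x⁴ − 36x³. Remainder: 12x⁴ − 43x³ + 75x² − 69x + 32.
Step 2: lead(12x⁴ − 43x³ + 75x² − 69x + 32) ÷ lead(D) = 12x⁴ ÷ −3x² = −4x². Subtract (−4x²)·D = 12x⁴ − 28x³ + 16x². Remainder: −15x³ + 59x² − 69x + 32.
Step 3: lead(−15x³ + 59x² − 69x + 32) ÷ lead(D) = −15x³ ÷ −3x² = 5x. Subtract (5x)·D = −15x³ + 35x² − 20x. Remainder: 24x² − 49x + 32.
Step 4: lead(24x² − 49x + 32) ÷ lead(D) = 24x² ÷ −3x² = −8. Subtract (−8)·D = 24x² − 56x + 32. Remainder: 7x.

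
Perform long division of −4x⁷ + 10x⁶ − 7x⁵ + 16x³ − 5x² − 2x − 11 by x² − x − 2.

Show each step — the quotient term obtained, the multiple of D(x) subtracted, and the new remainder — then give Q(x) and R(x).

Q(x) = −4x⁵ + 6x⁴ − 9x³ + 3x² + x + 2; R(x) = 2x − 7

Step 1: lead(−4x⁷ + 10x⁶ − 7x⁵ + 16x³ − 5x² − 2x − 11) ÷ lead(D) = −4x⁷ ÷ x² = −4x⁵. Subtract (−4x⁵)·D = −4x⁷ + 4x⁶ + 8x⁵. Remainder: 6x⁶ − 15x⁵ + 16x³ − 5x² − 2x − 11.
Step 2: lead(6x⁶ − 15x⁵ + 16x³ − 5x² − 2x − 11) ÷ lead(D) = 6x⁶ ÷ x² = 6x⁴. Subtract (6x⁴)·D = 6x⁶ − 6x⁵ − 12x⁴. Remainder: −9x⁵ + 12x⁴ + 16x³ − 5x² − 2x − 11.
Step 3: lead(−9x⁵ + 12x⁴ + 16x³ − 5x² − 2x − 11) ÷ lead(D) = −9x⁵ ÷ x² = −9x³. Subtract (−9x³)·D = −9x⁵ + 9x⁴ + 18x³. Remainder: 3x⁴ − 2x³ − 5x² − 2x − 11.
Step 4: lead(3x⁴ − 2x³ − 5x² − 2x − 11) ÷ lead(D) = 3x⁴ ÷ x² = 3x². Subtract (3x²)·D = 3x⁴ − 3x³ − 6x². Remainder: x³ + x² − 2x − 11.
Step 5: lead(x³ + x² − 2x − 11) ÷ lead(D) = x³ ÷ x² = x. Subtract (x)·D = x³ − x² − 2x. Remainder: 2x² − 11.
Step 6: lead(2x² − 11) ÷ lead(D) = 2x² ÷ x² = 2. Subtract (2)·D = 2x² − 2x − 4. Remainder: 2x − 7.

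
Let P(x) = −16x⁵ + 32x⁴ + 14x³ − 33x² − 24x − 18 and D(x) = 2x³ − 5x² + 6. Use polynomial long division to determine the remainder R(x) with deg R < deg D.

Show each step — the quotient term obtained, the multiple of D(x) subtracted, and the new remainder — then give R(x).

R(x) = 0

Step 1: lead(−16x⁵ + 32x⁴ + 14x³ − 33x² − 24x − 18) ÷ lead(D) = −16x⁵ ÷ 2x³ = −8x². Subtract (−8x²)·D = −16x⁵ + 40x⁴ − 48x². Remainder: −8x⁴ + 14x³ + 15x² − 24x − 18.
Step 2: lead(−8x⁴ + 14x³ + 15x² − 24x − 18) ÷ lead(D) = −8x⁴ ÷ 2x³ = −4x. Subtract (−4x)·D = −8x⁴ + 20x³ − 24x. Remainder: −6x³ + 15x² − 18.
Step 3: lead(−6x³ + 15x² − 18) ÷ lead(D) = −6x³ ÷ 2x³ = −3. Subtract (−3)·D = −6x³ + 15x² − 18. Remainder: 0.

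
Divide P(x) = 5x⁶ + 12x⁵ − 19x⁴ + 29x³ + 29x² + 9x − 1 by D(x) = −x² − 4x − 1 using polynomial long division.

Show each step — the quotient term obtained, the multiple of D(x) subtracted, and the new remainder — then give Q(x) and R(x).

Step 1: lead(5x⁶ + 12x⁵ − 19x⁴ + 29x³ + 29x² + 9x − 1) ÷ lead(D) = 5x⁶ ÷ −x² = −5x⁴. Subtract (−5x⁴)·D = 5x⁶ + 20x⁵ + 5x⁴. Remainder: −8x⁵ − 24x⁴ + 29x³ + 29x² + 9x − 1.
Step 2: lead(−8x⁵ − 24x⁴ + 29x³ + 29x² + 9x − 1) ÷ lead(D) = −8x⁵ ÷ −x² = 8x³. Subtract (8x³)·D = −8x⁵ − 32x⁴ − 8x³. Remainder: 8x⁴ + 37x³ + 29x² + 9x − 1.
Step 3: lead(8x⁴ + 37x³ + 29x² + 9x − 1) ÷ lead(D) = 8x⁴ ÷ −x² = −8x². Subtract (−8x²)·D = 8x⁴ + 32x³ + 8x². Remainder: 5x³ + 21x² + 9x − 1.
Step 4: lead(5x³ + 21x² + 9x − 1) ÷ lead(D) = 5x³ ÷ −x² = −5x. Subtract (−5x)·D = 5x³ + 20x² + 5x. Remainder: x² + 4x − 1.
Step 5: lead(x² + 4x − 1) ÷ lead(D) = x² ÷ −x² = −1. Subtract (−1)·D = x² + 4x + 1. Remainder: −2.

Q(x) = −5x⁴ + 8x³ − 8x² − 5x − 1; R(x) = −2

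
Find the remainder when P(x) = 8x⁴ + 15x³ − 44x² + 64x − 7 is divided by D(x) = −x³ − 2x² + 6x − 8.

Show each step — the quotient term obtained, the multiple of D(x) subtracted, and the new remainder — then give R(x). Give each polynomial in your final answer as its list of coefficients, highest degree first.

R = [6, -6, 1]

Step 1: lead(8x⁴ + 15x³ − 44x² + 64x − 7) ÷ lead(D) = 8x⁴ ÷ −x³ = −8x. Subtract (−8x)·D = 8x⁴ + 16x³ − 48x² + 64x. Remainder: −x³ + 4x² − 7.
Step 2: lead(−x³ + 4x² − 7) ÷ lead(D) = −x³ ÷ −x³ = 1. Subtract (1)·D = −x³ − 2x² + 6x − 8. Remainder: 6x² − 6x + 1.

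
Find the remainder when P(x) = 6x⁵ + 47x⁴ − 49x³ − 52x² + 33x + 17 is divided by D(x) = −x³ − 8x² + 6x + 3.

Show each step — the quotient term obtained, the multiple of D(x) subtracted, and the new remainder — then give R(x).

R(x) = 2

Step 1: lead(6x⁵ + 47x⁴ − 49x³ − 52x² + 33x + 17) ÷ lead(D) = 6x⁵ ÷ −x³ = −6x². Subtract (−6x²)·D = 6x⁵ + 48x⁴ − 36x³ − 18x². Remainder: −x⁴ − 13x³ − 34x² + 33x + 17.
Step 2: lead(−x⁴ − 13x³ − 34x² + 33x + 17) ÷ lead(D) = −x⁴ ÷ −x³ = x. Subtract (x)·D = −x⁴ − 8x³ + 6x² + 3x. Remainder: −5x³ − 40x² + 30x + 17.
Step 3: lead(−5x³ − 40x² + 30x + 17) ÷ lead(D) = −5x³ ÷ −x³ = 5. Subtract (5)·D = −5x³ − 40x² + 30x + 15. Remainder: 2.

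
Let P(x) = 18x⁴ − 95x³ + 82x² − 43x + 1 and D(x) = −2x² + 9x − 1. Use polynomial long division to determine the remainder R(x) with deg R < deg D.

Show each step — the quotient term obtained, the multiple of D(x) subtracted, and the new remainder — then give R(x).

R(x) = 9x − 4

Step 1: lead(18x⁴ − 95x³ + 82x² − 43x + 1) ÷ lead(D) = 18x⁴ ÷ −2x² = −9x². Subtract (−9x²)·D = 18x⁴ − 81x³ + 9x². Remainder: −14x³ + 73x² − 43x + 1.
Step 2: lead(−14x³ + 73x² − 43x + 1) ÷ lead(D) = −14x³ ÷ −2x² = 7x. Subtract (7x)·D = −14x³ + 63x² − 7x. Remainder: 10x² − 36x + 1.
Step 3: lead(10x² − 36x + 1) ÷ lead(D) = 10x² ÷ −2x² = −5. Subtract (−5)·D = 10x² − 45x + 5. Remainder: 9x − 4.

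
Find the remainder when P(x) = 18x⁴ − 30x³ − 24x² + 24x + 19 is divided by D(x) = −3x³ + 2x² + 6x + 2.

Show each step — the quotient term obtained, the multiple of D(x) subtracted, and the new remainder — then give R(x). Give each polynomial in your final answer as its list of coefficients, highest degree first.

R = [7]

Step 1: lead(18x⁴ − 30x³ − 24x² + 24x + 19) ÷ lead(D) = 18x⁴ ÷ −3x³ = −6x. Subtract (−6x)·D = 18x⁴ − 12x³ − 36x² − 12x. Remainder: −18x³ + 12x² + 36x + 19.
Step 2: lead(−18x³ + 12x² + 36x + 19) ÷ lead(D) = −18x³ ÷ −3x³ = 6. Subtract (6)·D = −18x³ + 12x² + 36x + 12. Remainder: 7.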